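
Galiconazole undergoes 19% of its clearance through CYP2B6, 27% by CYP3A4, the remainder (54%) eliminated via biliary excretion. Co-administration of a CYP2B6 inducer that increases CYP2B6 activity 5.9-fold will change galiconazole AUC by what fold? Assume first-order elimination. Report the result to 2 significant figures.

0.52

The CYP2B6 pathway (19% of clearance) is boosted to 5.9× activity: 0.19 × 5.9 = 1.121.
CYP3A4 (27%) and the residual 54% are unaffected.
New clearance relative to baseline: 1.121 + 0.27 + 0.54 = 1.931.
Since AUC ∝ 1/CL, the ratio is 1 / 1.931 = 0.52.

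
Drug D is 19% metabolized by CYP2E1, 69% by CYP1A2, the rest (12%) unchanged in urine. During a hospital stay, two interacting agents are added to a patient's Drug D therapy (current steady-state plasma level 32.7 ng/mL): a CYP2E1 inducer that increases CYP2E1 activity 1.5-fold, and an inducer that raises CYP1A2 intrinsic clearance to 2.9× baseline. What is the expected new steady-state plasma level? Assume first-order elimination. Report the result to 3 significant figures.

CYP2E1: 0.19 × 1.5 = 0.285
CYP1A2: 0.69 × 2.9 = 2.001
Other: 0.12 (unchanged)
CL_new/CL_old = 0.285 + 2.001 + 0.12 = 2.406.
Dividing the baseline by the relative clearance: 32.7 / 2.406 = 13.6 ng/mL.

13.6 ng/mL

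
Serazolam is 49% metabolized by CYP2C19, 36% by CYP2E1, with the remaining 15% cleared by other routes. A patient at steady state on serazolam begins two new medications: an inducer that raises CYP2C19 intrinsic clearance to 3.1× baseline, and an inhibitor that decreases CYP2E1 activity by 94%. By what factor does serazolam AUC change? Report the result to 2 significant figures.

0.59

CYP2C19: 0.49 × 3.1 = 1.519
CYP2E1: 0.36 × 0.06 = 0.0216
Other: 0.15 (unchanged)
New clearance relative to baseline: 1.519 + 0.0216 + 0.15 = 1.6906.
Net AUC ratio = 1 / 1.6906 = 0.59.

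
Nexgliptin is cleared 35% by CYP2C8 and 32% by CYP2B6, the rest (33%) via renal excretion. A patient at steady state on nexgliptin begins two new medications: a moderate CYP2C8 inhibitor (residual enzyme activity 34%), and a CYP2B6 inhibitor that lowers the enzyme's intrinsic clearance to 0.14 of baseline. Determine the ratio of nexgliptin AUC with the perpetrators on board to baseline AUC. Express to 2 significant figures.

The CYP2C8 pathway (35% of clearance) is reduced to 0.34× activity: 0.35 × 0.34 = 0.119.
The CYP2B6 pathway (32% of clearance) drops to 0.14× activity: 0.32 × 0.14 = 0.0448.
The remaining 33% of clearance is unaffected.
Relative clearance = 0.119 + 0.0448 + 0.33 = 0.4938.
Because AUC varies inversely with clearance, the combined effect is 1 / 0.4938 = 2.0.

2.0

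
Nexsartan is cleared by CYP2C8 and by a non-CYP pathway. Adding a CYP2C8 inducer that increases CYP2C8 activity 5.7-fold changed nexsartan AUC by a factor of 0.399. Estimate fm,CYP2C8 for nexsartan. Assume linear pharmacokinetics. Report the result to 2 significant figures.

0.32

Call the CYP2C8 fraction fm. After the interaction, CL_new/CL_old = fm × 5.7 + (1 − fm).
AUC ratio = 1 / (new CL fraction), so new CL fraction = 1 / 0.399 = 2.506.
fm × 5.7 + 1 − fm = 2.506  ⇒  fm × (5.7 − 1) = 1.506  ⇒  fm = 0.32.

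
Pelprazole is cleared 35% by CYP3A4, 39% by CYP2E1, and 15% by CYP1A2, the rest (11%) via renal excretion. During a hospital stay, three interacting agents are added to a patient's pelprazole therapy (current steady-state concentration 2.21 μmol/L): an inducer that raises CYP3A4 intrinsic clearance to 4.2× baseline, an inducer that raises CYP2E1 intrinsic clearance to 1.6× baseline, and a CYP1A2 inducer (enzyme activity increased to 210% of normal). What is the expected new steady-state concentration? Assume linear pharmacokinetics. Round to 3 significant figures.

0.877 μmol/L

The CYP3A4 pathway (35% of clearance) is boosted to 4.2× activity: 0.35 × 4.2 = 1.47.
The CYP2E1 pathway (39% of clearance) increases to 1.6× activity: 0.39 × 1.6 = 0.624.
The CYP1A2 pathway (15% of clearance) increases to 2.1× activity: 0.15 × 2.1 = 0.315.
The remaining 11% of clearance is unaffected.
CL_new/CL_old = 1.47 + 0.624 + 0.315 + 0.11 = 2.519.
Dividing the baseline by the relative clearance: 2.21 / 2.519 = 0.877 μmol/L.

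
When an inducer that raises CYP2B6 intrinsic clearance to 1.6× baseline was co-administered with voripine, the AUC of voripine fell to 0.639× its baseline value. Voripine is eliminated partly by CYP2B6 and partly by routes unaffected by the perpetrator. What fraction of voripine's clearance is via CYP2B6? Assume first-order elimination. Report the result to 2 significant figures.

0.94

Let fm be the CYP2B6 fraction. New clearance relative to baseline = fm × 1.6 + (1 − fm).
AUC ratio = 1 / (new CL fraction), so new CL fraction = 1 / 0.639 = 1.565.
fm × 1.6 + 1 − fm = 1.565  ⇒  fm × (1.6 − 1) = 0.5649  ⇒  fm = 0.94.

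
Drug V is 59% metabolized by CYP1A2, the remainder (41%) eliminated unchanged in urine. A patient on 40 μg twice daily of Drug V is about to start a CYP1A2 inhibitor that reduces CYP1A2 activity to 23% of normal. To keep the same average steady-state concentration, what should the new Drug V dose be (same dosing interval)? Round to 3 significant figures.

The CYP1A2 pathway (59% of clearance) falls to 0.23× activity: 0.59 × 0.23 = 0.1357.
Non-CYP routes (41%) are unchanged.
New clearance relative to baseline: 0.1357 + 0.41 = 0.5457.
To maintain the same steady-state level, dose must scale with clearance: new dose = 40 × 0.5457 = 21.8 μg.

21.8 μg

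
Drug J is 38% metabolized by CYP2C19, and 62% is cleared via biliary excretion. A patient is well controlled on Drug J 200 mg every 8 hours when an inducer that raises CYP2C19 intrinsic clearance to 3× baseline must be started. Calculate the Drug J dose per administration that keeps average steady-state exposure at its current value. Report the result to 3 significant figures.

The CYP2C19 pathway (38% of clearance) is boosted to 3× activity: 0.38 × 3 = 1.14.
The remaining 62% of clearance is unaffected.
New clearance relative to baseline: 1.14 + 0.62 = 1.76.
To maintain the same steady-state level, dose must scale with clearance: new dose = 200 × 1.76 = 352 mg.

352 mg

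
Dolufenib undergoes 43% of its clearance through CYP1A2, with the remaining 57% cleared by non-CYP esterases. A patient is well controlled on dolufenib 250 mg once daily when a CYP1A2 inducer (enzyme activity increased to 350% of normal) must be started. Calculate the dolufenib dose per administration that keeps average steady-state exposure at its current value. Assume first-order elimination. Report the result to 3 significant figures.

The CYP1A2 pathway (43% of clearance) increases to 3.5× activity: 0.43 × 3.5 = 1.505.
The remaining 57% of clearance is unaffected.
Relative clearance = 1.505 + 0.57 = 2.075.
Css,avg = (dose rate)/CL, so holding Css fixed requires dose ∝ CL: 250 × 2.075 = 519 mg.

519 mg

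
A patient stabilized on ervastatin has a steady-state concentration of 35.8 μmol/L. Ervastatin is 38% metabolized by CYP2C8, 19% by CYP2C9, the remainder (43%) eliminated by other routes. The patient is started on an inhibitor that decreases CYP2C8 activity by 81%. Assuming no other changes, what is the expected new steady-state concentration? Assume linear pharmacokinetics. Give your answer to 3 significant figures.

51.7 μmol/L

The CYP2C8 pathway (38% of clearance) drops to 0.19× activity: 0.38 × 0.19 = 0.0722.
CYP2C9 (19%) and the residual 43% are unaffected.
Relative clearance = 0.0722 + 0.19 + 0.43 = 0.6922.
Steady-state concentration ∝ 1/CL, so new value = 35.8 / 0.6922 = 51.7 μmol/L.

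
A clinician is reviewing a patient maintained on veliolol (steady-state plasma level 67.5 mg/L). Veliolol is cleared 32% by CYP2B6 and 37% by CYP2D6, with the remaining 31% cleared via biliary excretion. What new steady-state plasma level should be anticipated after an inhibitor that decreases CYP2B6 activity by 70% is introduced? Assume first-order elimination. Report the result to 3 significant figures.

CYP2B6: 0.32 × 0.3 = 0.096
CYP2D6: 0.37 (unchanged)
Other: 0.31 (unchanged)
Relative clearance = 0.096 + 0.37 + 0.31 = 0.776.
New steady-state plasma level = baseline ÷ relative clearance = 67.5 / 0.776 = 87.0 mg/L.

87.0 mg/L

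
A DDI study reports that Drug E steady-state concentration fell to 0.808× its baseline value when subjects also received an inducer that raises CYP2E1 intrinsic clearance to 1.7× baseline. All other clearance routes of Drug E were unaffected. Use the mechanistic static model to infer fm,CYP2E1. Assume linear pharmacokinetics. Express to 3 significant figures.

Call the CYP2E1 fraction fm. After the interaction, CL_new/CL_old = fm × 1.7 + (1 − fm).
Steady-state concentration ratio = 1 / (new CL fraction), so new CL fraction = 1 / 0.808 = 1.238.
fm × 1.7 + 1 − fm = 1.238  ⇒  fm × (1.7 − 1) = 0.2376  ⇒  fm = 0.339.

0.339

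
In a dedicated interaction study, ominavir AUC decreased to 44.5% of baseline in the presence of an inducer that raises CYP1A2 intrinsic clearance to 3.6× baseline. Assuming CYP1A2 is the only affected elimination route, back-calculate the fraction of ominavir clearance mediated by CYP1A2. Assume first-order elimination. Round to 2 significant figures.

Write x for the fraction cleared via CYP1A2. The observed AUC change means clearance rose to 1/0.445 = 2.247 of baseline.
Setting x·3.6 + (1 − x) = 2.247 and solving: x = (2.247 − 1)/(3.6 − 1) = 0.48.

0.48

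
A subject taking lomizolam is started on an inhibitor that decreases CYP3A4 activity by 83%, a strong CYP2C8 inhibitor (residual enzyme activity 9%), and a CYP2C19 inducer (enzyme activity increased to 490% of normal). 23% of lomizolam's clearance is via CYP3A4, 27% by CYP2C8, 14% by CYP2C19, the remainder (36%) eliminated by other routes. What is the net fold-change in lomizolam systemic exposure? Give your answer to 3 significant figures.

0.901

The CYP3A4 pathway (23% of clearance) drops to 0.17× activity: 0.23 × 0.17 = 0.0391.
The CYP2C8 pathway (27% of clearance) is reduced to 0.09× activity: 0.27 × 0.09 = 0.0243.
The CYP2C19 pathway (14% of clearance) is boosted to 4.9× activity: 0.14 × 4.9 = 0.686.
Non-CYP routes (36%) are unchanged.
New clearance relative to baseline: 0.0391 + 0.0243 + 0.686 + 0.36 = 1.1094.
Because systemic exposure varies inversely with clearance, the combined effect is 1 / 1.1094 = 0.901.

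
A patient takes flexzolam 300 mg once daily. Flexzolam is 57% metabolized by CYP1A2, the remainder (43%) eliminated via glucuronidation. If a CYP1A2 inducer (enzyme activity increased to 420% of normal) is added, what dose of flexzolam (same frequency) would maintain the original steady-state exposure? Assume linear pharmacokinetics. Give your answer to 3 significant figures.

847 mg

The CYP1A2 pathway (57% of clearance) rises to 4.2× activity: 0.57 × 4.2 = 2.394.
The remaining 43% of clearance is unaffected.
Relative clearance = 2.394 + 0.43 = 2.824.
To maintain the same steady-state level, dose must scale with clearance: new dose = 300 × 2.824 = 847 mg.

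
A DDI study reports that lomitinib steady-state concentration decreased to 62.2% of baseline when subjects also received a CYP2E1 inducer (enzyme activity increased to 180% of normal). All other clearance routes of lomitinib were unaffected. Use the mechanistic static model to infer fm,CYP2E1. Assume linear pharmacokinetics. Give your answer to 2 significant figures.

0.76

Let fm be the CYP2E1 fraction. New clearance relative to baseline = fm × 1.8 + (1 − fm).
Steady-state concentration ratio = 1 / (new CL fraction), so new CL fraction = 1 / 0.622 = 1.608.
fm × 1.8 + 1 − fm = 1.608  ⇒  fm × (1.8 − 1) = 0.6077  ⇒  fm = 0.76.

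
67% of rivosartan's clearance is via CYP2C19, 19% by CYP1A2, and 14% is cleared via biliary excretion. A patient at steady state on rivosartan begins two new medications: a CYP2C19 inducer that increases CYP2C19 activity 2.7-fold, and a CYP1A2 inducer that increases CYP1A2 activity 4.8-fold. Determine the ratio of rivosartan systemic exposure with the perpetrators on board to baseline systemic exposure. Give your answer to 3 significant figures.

0.350

The CYP2C19 pathway (67% of clearance) increases to 2.7× activity: 0.67 × 2.7 = 1.809.
The CYP1A2 pathway (19% of clearance) is boosted to 4.8× activity: 0.19 × 4.8 = 0.912.
The remaining 14% of clearance is unaffected.
CL_new/CL_old = 1.809 + 0.912 + 0.14 = 2.861.
Systemic exposure ∝ 1/CL: fold-change = 1 / 2.861 = 0.350.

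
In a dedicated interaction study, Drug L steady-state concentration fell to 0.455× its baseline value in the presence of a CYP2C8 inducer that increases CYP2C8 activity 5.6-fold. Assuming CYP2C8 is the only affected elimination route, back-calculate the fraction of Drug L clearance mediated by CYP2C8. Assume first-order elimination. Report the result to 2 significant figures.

0.26

Call the CYP2C8 fraction fm. After the interaction, CL_new/CL_old = fm × 5.6 + (1 − fm).
Steady-state concentration ratio = 1 / (new CL fraction), so new CL fraction = 1 / 0.455 = 2.198.
fm × 5.6 + 1 − fm = 2.198  ⇒  fm × (5.6 − 1) = 1.198  ⇒  fm = 0.26.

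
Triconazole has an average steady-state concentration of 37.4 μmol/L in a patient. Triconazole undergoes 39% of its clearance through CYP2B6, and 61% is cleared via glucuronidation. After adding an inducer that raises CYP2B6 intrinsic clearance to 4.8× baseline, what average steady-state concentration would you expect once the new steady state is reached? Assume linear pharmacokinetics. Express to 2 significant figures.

15 μmol/L

The CYP2B6 pathway (39% of clearance) is boosted to 4.8× activity: 0.39 × 4.8 = 1.872.
Non-CYP routes (61%) are unchanged.
Relative clearance = 1.872 + 0.61 = 2.482.
New average steady-state concentration = baseline ÷ relative clearance = 37.4 / 2.482 = 15 μmol/L.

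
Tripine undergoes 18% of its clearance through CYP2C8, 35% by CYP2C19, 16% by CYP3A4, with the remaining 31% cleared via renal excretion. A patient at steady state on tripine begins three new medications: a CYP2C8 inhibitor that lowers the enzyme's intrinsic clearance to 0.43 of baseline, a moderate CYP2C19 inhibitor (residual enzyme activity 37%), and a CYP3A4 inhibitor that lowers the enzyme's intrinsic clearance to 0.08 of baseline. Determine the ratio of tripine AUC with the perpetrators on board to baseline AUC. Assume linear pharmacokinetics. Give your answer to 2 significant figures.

1.9

The CYP2C8 pathway (18% of clearance) drops to 0.43× activity: 0.18 × 0.43 = 0.0774.
The CYP2C19 pathway (35% of clearance) falls to 0.37× activity: 0.35 × 0.37 = 0.1295.
The CYP3A4 pathway (16% of clearance) drops to 0.08× activity: 0.16 × 0.08 = 0.0128.
Non-CYP routes (31%) are unchanged.
Relative clearance = 0.0774 + 0.1295 + 0.0128 + 0.31 = 0.5297.
Net AUC ratio = 1 / 0.5297 = 1.9.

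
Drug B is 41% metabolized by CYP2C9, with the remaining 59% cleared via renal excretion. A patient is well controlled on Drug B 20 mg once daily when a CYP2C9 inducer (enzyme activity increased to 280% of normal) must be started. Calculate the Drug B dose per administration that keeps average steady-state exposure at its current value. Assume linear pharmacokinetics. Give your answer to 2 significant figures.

35 mg

The CYP2C9 pathway (41% of clearance) rises to 2.8× activity: 0.41 × 2.8 = 1.148.
The remaining 59% of clearance is unaffected.
CL_new/CL_old = 1.148 + 0.59 = 1.738.
Css,avg = (dose rate)/CL, so holding Css fixed requires dose ∝ CL: 20 × 1.738 = 35 mg.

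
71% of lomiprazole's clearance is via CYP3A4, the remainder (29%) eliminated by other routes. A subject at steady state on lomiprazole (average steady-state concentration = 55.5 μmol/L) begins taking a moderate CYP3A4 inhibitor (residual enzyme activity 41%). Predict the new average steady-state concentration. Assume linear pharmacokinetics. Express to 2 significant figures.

The CYP3A4 pathway (71% of clearance) is reduced to 0.41× activity: 0.71 × 0.41 = 0.2911.
The remaining 29% of clearance is unaffected.
CL_new/CL_old = 0.2911 + 0.29 = 0.5811.
With dosing unchanged, average steady-state concentration scales as 1/CL: 55.5 / 0.5811 = 96 μmol/L.

96 μmol/L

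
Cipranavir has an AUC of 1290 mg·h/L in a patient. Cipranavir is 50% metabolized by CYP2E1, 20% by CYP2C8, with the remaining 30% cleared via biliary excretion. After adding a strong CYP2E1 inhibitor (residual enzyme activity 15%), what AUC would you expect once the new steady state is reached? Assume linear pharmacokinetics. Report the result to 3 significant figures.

2.24 × 10³ mg·h/L

CYP2E1: 0.5 × 0.15 = 0.075
CYP2C8: 0.2 (unchanged)
Other: 0.3 (unchanged)
Relative clearance = 0.075 + 0.2 + 0.3 = 0.575.
AUC ∝ 1/CL, so new value = 1290 / 0.575 = 2.24 × 10³ mg·h/L.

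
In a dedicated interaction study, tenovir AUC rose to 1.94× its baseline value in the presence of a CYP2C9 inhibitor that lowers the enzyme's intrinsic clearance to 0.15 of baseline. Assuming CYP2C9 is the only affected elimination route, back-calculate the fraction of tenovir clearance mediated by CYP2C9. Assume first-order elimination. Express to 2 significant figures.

0.57

Call the CYP2C9 fraction fm. After the interaction, CL_new/CL_old = fm × 0.15 + (1 − fm).
AUC ratio = 1 / (new CL fraction), so new CL fraction = 1 / 1.94 = 0.5155.
fm × 0.15 + 1 − fm = 0.5155  ⇒  fm × (0.15 − 1) = −0.4845  ⇒  fm = 0.57.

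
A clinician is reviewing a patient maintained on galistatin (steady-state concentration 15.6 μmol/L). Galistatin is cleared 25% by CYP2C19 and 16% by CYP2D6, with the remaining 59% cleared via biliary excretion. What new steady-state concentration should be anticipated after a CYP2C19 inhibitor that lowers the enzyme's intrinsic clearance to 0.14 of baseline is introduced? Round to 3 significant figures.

CYP2C19: 0.25 × 0.14 = 0.035
CYP2D6: 0.16 (unchanged)
Other: 0.59 (unchanged)
CL_new/CL_old = 0.035 + 0.16 + 0.59 = 0.785.
Steady-state concentration ∝ 1/CL, so new value = 15.6 / 0.785 = 19.9 μmol/L.

19.9 μmol/L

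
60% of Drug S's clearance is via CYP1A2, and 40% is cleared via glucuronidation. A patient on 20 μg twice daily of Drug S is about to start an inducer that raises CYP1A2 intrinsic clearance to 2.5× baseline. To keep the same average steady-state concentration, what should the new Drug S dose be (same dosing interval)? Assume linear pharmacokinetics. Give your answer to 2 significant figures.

38 μg

The CYP1A2 pathway (60% of clearance) rises to 2.5× activity: 0.6 × 2.5 = 1.5.
The remaining 40% of clearance is unaffected.
Relative clearance = 1.5 + 0.4 = 1.9.
Exposure is unchanged when dose changes in proportion to clearance. New dose = 20 μg × 1.9 = 38 μg.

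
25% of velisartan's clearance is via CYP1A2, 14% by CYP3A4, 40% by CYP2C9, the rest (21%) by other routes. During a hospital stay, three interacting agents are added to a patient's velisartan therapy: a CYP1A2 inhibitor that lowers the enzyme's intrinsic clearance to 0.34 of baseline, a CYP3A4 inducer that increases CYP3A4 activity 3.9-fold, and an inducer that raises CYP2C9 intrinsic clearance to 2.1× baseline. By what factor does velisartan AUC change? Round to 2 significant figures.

The CYP1A2 pathway (25% of clearance) is reduced to 0.34× activity: 0.25 × 0.34 = 0.085.
The CYP3A4 pathway (14% of clearance) is boosted to 3.9× activity: 0.14 × 3.9 = 0.546.
The CYP2C9 pathway (40% of clearance) is boosted to 2.1× activity: 0.4 × 2.1 = 0.84.
Non-CYP routes (21%) are unchanged.
New clearance relative to baseline: 0.085 + 0.546 + 0.84 + 0.21 = 1.681.
AUC ∝ 1/CL: fold-change = 1 / 1.681 = 0.59.

0.59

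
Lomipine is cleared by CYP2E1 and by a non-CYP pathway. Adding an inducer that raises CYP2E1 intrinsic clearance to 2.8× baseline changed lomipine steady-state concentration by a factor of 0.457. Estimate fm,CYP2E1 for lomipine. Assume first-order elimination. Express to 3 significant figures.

Write x for the fraction cleared via CYP2E1. The observed steady-state concentration change means clearance rose to 1/0.457 = 2.188 of baseline.
Only the CYP2E1 route changed, so 2.188 = x·2.8 + (1 − x), giving x = 0.660.

0.660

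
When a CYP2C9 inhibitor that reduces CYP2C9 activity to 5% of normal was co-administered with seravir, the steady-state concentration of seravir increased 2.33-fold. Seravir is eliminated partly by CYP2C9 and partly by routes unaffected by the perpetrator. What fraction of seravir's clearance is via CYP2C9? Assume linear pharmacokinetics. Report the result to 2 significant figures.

0.60

Let x = fm,CYP2C9. Because steady-state concentration ∝ 1/CL, relative clearance fell to 1/2.33 = 0.4292.
Setting x·0.05 + (1 − x) = 0.4292 and solving: x = (0.4292 − 1)/(0.05 − 1) = 0.60.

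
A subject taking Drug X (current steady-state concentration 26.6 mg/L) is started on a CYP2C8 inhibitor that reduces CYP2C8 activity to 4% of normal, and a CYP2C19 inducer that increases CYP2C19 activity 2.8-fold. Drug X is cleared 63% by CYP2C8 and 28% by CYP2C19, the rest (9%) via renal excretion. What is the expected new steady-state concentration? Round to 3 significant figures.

29.6 mg/L

The CYP2C8 pathway (63% of clearance) drops to 0.04× activity: 0.63 × 0.04 = 0.0252.
The CYP2C19 pathway (28% of clearance) increases to 2.8× activity: 0.28 × 2.8 = 0.784.
Non-CYP routes (9%) are unchanged.
New clearance relative to baseline: 0.0252 + 0.784 + 0.09 = 0.8992.
Steady-state concentration ∝ 1/CL: new value = 26.6 / 0.8992 = 29.6 mg/L.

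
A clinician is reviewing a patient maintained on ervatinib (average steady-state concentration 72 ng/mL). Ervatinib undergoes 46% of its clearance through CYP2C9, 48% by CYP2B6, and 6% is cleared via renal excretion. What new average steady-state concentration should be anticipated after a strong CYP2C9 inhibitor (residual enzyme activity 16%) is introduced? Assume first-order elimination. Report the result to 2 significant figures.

CYP2C9: 0.46 × 0.16 = 0.0736
CYP2B6: 0.48 (unchanged)
Other: 0.06 (unchanged)
CL_new/CL_old = 0.0736 + 0.48 + 0.06 = 0.6136.
With dosing unchanged, average steady-state concentration scales as 1/CL: 72 / 0.6136 = 1.2 × 10² ng/mL.

1.2 × 10² ng/mL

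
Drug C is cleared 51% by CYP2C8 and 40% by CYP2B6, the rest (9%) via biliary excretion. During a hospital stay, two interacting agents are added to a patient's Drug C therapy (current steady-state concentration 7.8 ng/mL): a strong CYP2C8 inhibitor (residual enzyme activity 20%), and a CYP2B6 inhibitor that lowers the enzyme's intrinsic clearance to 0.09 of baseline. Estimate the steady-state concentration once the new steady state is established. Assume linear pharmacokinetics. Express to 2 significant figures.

The CYP2C8 pathway (51% of clearance) falls to 0.2× activity: 0.51 × 0.2 = 0.102.
The CYP2B6 pathway (40% of clearance) drops to 0.09× activity: 0.4 × 0.09 = 0.036.
The remaining 9% of clearance is unaffected.
CL_new/CL_old = 0.102 + 0.036 + 0.09 = 0.228.
Dividing the baseline by the relative clearance: 7.8 / 0.228 = 34 ng/mL.

34 ng/mL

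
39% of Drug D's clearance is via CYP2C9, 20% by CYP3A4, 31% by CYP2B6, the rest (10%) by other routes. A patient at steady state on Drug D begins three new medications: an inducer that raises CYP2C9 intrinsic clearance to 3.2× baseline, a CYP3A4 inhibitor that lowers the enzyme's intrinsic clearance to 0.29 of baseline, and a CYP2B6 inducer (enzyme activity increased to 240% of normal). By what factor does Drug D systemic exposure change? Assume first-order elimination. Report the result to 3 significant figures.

CYP2C9: 0.39 × 3.2 = 1.248
CYP3A4: 0.2 × 0.29 = 0.058
CYP2B6: 0.31 × 2.4 = 0.744
Other: 0.1 (unchanged)
Relative clearance = 1.248 + 0.058 + 0.744 + 0.1 = 2.15.
Because systemic exposure varies inversely with clearance, the combined effect is 1 / 2.15 = 0.465.

0.465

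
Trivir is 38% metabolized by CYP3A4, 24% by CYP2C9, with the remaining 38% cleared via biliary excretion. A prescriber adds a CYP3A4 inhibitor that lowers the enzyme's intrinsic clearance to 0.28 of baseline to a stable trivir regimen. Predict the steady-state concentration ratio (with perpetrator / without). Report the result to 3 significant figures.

The CYP3A4 pathway (38% of clearance) drops to 0.28× activity: 0.38 × 0.28 = 0.1064.
CYP2C9 (24%) and the residual 38% are unaffected.
CL_new/CL_old = 0.1064 + 0.24 + 0.38 = 0.7264.
Steady-state concentration is inversely proportional to clearance, so the fold-change is 1 / 0.7264 = 1.38.

1.38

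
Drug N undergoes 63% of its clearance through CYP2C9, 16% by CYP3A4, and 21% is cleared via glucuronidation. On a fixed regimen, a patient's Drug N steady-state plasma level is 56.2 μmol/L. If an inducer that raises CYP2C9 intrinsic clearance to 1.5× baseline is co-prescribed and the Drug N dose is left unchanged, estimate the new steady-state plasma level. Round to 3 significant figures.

CYP2C9: 0.63 × 1.5 = 0.945
CYP3A4: 0.16 (unchanged)
Other: 0.21 (unchanged)
CL_new/CL_old = 0.945 + 0.16 + 0.21 = 1.315.
With dosing unchanged, steady-state plasma level scales as 1/CL: 56.2 / 1.315 = 42.7 μmol/L.

42.7 μmol/L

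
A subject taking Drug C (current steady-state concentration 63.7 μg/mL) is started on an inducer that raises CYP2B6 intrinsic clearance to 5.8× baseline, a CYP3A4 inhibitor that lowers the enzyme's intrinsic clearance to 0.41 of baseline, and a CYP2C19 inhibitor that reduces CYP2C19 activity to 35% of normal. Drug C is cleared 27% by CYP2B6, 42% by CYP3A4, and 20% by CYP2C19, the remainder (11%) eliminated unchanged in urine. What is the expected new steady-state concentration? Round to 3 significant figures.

CYP2B6: 0.27 × 5.8 = 1.566
CYP3A4: 0.42 × 0.41 = 0.1722
CYP2C19: 0.2 × 0.35 = 0.07
Other: 0.11 (unchanged)
CL_new/CL_old = 1.566 + 0.1722 + 0.07 + 0.11 = 1.9182.
New steady-state concentration = 63.7 / 1.9182 = 33.2 μg/mL (concentration scales inversely with clearance).

33.2 μg/mL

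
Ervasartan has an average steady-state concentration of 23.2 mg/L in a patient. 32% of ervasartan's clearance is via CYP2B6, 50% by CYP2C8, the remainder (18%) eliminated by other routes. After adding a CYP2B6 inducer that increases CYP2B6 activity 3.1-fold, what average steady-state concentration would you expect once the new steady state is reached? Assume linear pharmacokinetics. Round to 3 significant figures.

The CYP2B6 pathway (32% of clearance) rises to 3.1× activity: 0.32 × 3.1 = 0.992.
CYP2C8 (50%) and the residual 18% are unaffected.
Relative clearance = 0.992 + 0.5 + 0.18 = 1.672.
New average steady-state concentration = baseline ÷ relative clearance = 23.2 / 1.672 = 13.9 mg/L.

13.9 mg/L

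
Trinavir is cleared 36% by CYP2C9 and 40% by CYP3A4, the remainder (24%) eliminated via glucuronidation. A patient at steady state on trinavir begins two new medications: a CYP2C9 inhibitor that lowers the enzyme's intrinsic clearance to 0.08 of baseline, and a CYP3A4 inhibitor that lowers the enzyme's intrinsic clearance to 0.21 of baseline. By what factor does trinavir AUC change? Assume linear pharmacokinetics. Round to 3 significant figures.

The CYP2C9 pathway (36% of clearance) is reduced to 0.08× activity: 0.36 × 0.08 = 0.0288.
The CYP3A4 pathway (40% of clearance) drops to 0.21× activity: 0.4 × 0.21 = 0.084.
The remaining 24% of clearance is unaffected.
CL_new/CL_old = 0.0288 + 0.084 + 0.24 = 0.3528.
Net AUC ratio = 1 / 0.3528 = 2.83.

2.83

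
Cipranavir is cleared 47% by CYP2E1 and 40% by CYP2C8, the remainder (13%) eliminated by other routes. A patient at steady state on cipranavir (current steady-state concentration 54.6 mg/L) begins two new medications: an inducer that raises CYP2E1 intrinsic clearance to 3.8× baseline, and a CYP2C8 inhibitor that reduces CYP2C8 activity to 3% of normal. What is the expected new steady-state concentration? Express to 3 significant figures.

The CYP2E1 pathway (47% of clearance) is boosted to 3.8× activity: 0.47 × 3.8 = 1.786.
The CYP2C8 pathway (40% of clearance) falls to 0.03× activity: 0.4 × 0.03 = 0.012.
The remaining 13% of clearance is unaffected.
New clearance relative to baseline: 1.786 + 0.012 + 0.13 = 1.928.
New steady-state concentration = 54.6 / 1.928 = 28.3 mg/L (concentration scales inversely with clearance).

28.3 mg/L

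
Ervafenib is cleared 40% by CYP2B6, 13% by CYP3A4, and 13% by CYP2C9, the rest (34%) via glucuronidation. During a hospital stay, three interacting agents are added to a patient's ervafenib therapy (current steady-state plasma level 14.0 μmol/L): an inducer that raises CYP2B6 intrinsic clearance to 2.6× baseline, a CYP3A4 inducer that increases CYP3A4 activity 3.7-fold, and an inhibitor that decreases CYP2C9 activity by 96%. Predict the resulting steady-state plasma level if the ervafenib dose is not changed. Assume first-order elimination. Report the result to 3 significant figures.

CYP2B6: 0.4 × 2.6 = 1.04
CYP3A4: 0.13 × 3.7 = 0.481
CYP2C9: 0.13 × 0.04 = 0.0052
Other: 0.34 (unchanged)
Relative clearance = 1.04 + 0.481 + 0.0052 + 0.34 = 1.8662.
New steady-state plasma level = 14.0 / 1.8662 = 7.50 μmol/L (concentration scales inversely with clearance).

7.50 μmol/L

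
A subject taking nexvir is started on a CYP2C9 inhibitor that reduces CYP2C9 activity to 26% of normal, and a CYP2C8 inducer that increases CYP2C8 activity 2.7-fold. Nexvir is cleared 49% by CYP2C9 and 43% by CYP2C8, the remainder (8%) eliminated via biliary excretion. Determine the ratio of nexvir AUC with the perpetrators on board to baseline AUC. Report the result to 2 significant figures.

The CYP2C9 pathway (49% of clearance) drops to 0.26× activity: 0.49 × 0.26 = 0.1274.
The CYP2C8 pathway (43% of clearance) is boosted to 2.7× activity: 0.43 × 2.7 = 1.161.
Non-CYP routes (8%) are unchanged.
Relative clearance = 0.1274 + 1.161 + 0.08 = 1.3684.
AUC ∝ 1/CL: fold-change = 1 / 1.3684 = 0.73.

0.73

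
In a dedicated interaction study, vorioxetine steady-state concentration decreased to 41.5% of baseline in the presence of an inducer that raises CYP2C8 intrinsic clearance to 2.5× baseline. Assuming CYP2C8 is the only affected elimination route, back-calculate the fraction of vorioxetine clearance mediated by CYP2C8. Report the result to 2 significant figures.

Let x = fm,CYP2C8. Because steady-state concentration ∝ 1/CL, relative clearance rose to 1/0.415 = 2.41.
Only the CYP2C8 route changed, so 2.41 = x·2.5 + (1 − x), giving x = 0.94.

0.94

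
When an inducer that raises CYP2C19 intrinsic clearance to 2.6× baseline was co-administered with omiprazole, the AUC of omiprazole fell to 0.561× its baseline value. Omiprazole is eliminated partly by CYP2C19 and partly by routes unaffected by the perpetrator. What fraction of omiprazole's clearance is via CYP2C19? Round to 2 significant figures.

Write x for the fraction cleared via CYP2C19. The observed AUC change means clearance rose to 1/0.561 = 1.783 of baseline.
Only the CYP2C19 route changed, so 1.783 = x·2.6 + (1 − x), giving x = 0.49.

0.49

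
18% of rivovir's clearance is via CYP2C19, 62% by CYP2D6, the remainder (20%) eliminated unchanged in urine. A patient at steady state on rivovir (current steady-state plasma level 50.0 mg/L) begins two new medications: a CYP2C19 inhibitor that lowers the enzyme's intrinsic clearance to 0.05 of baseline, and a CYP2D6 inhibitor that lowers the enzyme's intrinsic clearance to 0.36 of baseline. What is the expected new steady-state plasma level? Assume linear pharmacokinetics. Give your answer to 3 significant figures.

The CYP2C19 pathway (18% of clearance) is reduced to 0.05× activity: 0.18 × 0.05 = 0.009.
The CYP2D6 pathway (62% of clearance) falls to 0.36× activity: 0.62 × 0.36 = 0.2232.
The remaining 20% of clearance is unaffected.
Relative clearance = 0.009 + 0.2232 + 0.2 = 0.4322.
Dividing the baseline by the relative clearance: 50.0 / 0.4322 = 116 mg/L.

116 mg/L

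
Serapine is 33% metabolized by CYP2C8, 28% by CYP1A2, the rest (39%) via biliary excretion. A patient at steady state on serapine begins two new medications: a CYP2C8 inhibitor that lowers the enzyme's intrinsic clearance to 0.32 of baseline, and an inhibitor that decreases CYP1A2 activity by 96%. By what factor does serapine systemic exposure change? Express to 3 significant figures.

CYP2C8: 0.33 × 0.32 = 0.1056
CYP1A2: 0.28 × 0.04 = 0.0112
Other: 0.39 (unchanged)
Relative clearance = 0.1056 + 0.0112 + 0.39 = 0.5068.
Net systemic exposure ratio = 1 / 0.5068 = 1.97.

1.97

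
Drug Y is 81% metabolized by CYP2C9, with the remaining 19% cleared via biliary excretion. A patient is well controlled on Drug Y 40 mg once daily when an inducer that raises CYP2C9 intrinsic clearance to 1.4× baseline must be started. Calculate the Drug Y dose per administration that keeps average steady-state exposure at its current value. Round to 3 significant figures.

53.0 mg

The CYP2C9 pathway (81% of clearance) rises to 1.4× activity: 0.81 × 1.4 = 1.134.
The remaining 19% of clearance is unaffected.
New clearance relative to baseline: 1.134 + 0.19 = 1.324.
Exposure is unchanged when dose changes in proportion to clearance. New dose = 40 mg × 1.324 = 53.0 mg.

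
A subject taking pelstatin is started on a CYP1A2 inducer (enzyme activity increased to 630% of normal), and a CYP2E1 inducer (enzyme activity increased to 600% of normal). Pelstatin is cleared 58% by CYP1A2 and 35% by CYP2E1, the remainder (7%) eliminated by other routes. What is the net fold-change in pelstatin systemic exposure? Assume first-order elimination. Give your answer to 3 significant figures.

CYP1A2: 0.58 × 6.3 = 3.654
CYP2E1: 0.35 × 6 = 2.1
Other: 0.07 (unchanged)
Relative clearance = 3.654 + 2.1 + 0.07 = 5.824.
Systemic exposure ∝ 1/CL: fold-change = 1 / 5.824 = 0.172.

0.172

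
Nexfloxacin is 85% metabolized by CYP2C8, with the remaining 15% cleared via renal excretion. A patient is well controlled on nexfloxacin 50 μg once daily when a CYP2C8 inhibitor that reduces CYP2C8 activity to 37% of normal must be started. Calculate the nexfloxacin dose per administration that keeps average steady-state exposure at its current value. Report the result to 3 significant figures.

CYP2C8: 0.85 × 0.37 = 0.3145
Other: 0.15 (unchanged)
New clearance relative to baseline: 0.3145 + 0.15 = 0.4645.
Css,avg = (dose rate)/CL, so holding Css fixed requires dose ∝ CL: 50 × 0.4645 = 23.2 μg.

23.2 μg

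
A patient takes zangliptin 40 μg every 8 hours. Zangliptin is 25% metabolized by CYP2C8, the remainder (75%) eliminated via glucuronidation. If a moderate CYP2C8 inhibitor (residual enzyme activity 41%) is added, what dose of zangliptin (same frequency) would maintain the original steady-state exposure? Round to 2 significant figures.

CYP2C8: 0.25 × 0.41 = 0.1025
Other: 0.75 (unchanged)
New clearance relative to baseline: 0.1025 + 0.75 = 0.8525.
To maintain the same steady-state level, dose must scale with clearance: new dose = 40 × 0.8525 = 34 μg.

34 μg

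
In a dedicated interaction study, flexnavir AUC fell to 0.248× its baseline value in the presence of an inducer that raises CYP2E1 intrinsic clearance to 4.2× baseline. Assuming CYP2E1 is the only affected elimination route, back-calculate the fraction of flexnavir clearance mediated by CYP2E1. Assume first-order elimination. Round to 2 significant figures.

Call the CYP2E1 fraction fm. After the interaction, CL_new/CL_old = fm × 4.2 + (1 − fm).
AUC ratio = 1 / (new CL fraction), so new CL fraction = 1 / 0.248 = 4.032.
fm × 4.2 + 1 − fm = 4.032  ⇒  fm × (4.2 − 1) = 3.032  ⇒  fm = 0.95.

0.95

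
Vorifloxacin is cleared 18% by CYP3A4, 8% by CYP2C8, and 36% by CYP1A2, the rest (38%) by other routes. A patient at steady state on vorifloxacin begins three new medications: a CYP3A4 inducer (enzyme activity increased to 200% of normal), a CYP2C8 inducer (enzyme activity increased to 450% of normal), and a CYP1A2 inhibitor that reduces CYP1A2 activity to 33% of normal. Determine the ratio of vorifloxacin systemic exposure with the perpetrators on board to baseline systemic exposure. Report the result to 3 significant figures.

The CYP3A4 pathway (18% of clearance) increases to 2× activity: 0.18 × 2 = 0.36.
The CYP2C8 pathway (8% of clearance) rises to 4.5× activity: 0.08 × 4.5 = 0.36.
The CYP1A2 pathway (36% of clearance) drops to 0.33× activity: 0.36 × 0.33 = 0.1188.
The remaining 38% of clearance is unaffected.
CL_new/CL_old = 0.36 + 0.36 + 0.1188 + 0.38 = 1.2188.
Net systemic exposure ratio = 1 / 1.2188 = 0.820.

0.820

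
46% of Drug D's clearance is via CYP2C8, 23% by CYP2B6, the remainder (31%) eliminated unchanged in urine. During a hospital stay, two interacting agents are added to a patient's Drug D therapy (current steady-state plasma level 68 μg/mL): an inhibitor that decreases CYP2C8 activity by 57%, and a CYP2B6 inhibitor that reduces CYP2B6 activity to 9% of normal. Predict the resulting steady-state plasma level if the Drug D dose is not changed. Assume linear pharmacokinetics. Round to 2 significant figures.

1.3 × 10² μg/mL

The CYP2C8 pathway (46% of clearance) is reduced to 0.43× activity: 0.46 × 0.43 = 0.1978.
The CYP2B6 pathway (23% of clearance) drops to 0.09× activity: 0.23 × 0.09 = 0.0207.
The remaining 31% of clearance is unaffected.
Relative clearance = 0.1978 + 0.0207 + 0.31 = 0.5285.
New steady-state plasma level = 68 / 0.5285 = 1.3 × 10² μg/mL (concentration scales inversely with clearance).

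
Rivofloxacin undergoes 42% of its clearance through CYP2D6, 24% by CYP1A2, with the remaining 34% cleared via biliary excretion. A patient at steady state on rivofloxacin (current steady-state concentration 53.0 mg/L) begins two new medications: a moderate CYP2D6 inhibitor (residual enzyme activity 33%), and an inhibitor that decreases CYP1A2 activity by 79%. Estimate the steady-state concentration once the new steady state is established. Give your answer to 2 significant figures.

1.0 × 10² mg/L

CYP2D6: 0.42 × 0.33 = 0.1386
CYP1A2: 0.24 × 0.21 = 0.0504
Other: 0.34 (unchanged)
CL_new/CL_old = 0.1386 + 0.0504 + 0.34 = 0.529.
Dividing the baseline by the relative clearance: 53.0 / 0.529 = 1.0 × 10² mg/L.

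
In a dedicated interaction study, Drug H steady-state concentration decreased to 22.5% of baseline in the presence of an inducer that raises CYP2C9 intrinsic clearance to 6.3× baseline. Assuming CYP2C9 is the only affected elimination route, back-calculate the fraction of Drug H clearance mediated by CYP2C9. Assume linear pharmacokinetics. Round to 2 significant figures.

0.65

Call the CYP2C9 fraction fm. After the interaction, CL_new/CL_old = fm × 6.3 + (1 − fm).
Steady-state concentration ratio = 1 / (new CL fraction), so new CL fraction = 1 / 0.225 = 4.444.
fm × 6.3 + 1 − fm = 4.444  ⇒  fm × (6.3 − 1) = 3.444  ⇒  fm = 0.65.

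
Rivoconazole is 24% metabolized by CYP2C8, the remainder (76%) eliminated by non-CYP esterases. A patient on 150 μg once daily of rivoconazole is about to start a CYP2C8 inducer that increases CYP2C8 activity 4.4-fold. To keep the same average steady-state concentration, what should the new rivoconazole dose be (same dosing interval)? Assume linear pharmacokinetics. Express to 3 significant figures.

The CYP2C8 pathway (24% of clearance) rises to 4.4× activity: 0.24 × 4.4 = 1.056.
The remaining 76% of clearance is unaffected.
New clearance relative to baseline: 1.056 + 0.76 = 1.816.
Exposure is unchanged when dose changes in proportion to clearance. New dose = 150 μg × 1.816 = 272 μg.

272 μg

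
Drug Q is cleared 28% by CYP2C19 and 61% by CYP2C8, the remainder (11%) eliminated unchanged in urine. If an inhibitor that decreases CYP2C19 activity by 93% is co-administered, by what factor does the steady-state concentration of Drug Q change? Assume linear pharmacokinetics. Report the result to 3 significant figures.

1.35

CYP2C19: 0.28 × 0.07 = 0.0196
CYP2C8: 0.61 (unchanged)
Other: 0.11 (unchanged)
CL_new/CL_old = 0.0196 + 0.61 + 0.11 = 0.7396.
Since steady-state concentration ∝ 1/CL, the ratio is 1 / 0.7396 = 1.35.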